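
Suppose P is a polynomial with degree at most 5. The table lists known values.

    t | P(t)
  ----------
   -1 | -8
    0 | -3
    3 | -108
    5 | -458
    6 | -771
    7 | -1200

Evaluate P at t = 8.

-1763

Write P(t) = at^5 + bt^4 + ct³ + dt² + et + p; the 6 given values yield a linear system in the 6 coefficients.
Solving, the top 2 coefficients vanish, and P(t) = -3t³ - 4t² + 4t - 3.
Then P(8) = -1763.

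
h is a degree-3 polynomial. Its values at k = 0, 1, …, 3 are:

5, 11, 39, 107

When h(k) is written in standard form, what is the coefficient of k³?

3

Write h(k) = ak³ + bk² + ck + d; the 4 given values yield a linear system in the 4 coefficients.
Solving, h(k) = 3k³ + 2k² + k + 5.
The coefficient of k³ is 3.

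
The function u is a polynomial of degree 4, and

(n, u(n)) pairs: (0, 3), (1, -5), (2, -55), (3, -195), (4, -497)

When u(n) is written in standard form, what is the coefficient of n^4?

Write u(n) = an^4 + bn³ + cn² + dn + e; the 5 given values yield a linear system in the 5 coefficients.
Solving, u(n) = -n^4 - 2n³ - 8n² + 3n + 3.
The coefficient of n^4 is -1.

-1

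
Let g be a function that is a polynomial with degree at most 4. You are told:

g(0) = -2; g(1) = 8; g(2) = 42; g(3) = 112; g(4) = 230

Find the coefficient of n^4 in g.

First differences: 10, 34, 70, 118. Second differences: 24, 36, 48. Third differences: 12, 12.
Level-3 differences are constant, so g has degree 3.
Fitting a degree-3 polynomial gives g(n) = 2n³ + 6n² + 2n - 2.
The coefficient of n^4 is 0.

0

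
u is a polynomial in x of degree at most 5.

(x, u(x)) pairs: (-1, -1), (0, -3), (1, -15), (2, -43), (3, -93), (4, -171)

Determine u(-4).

5

Write u(x) = ax^5 + bx^4 + cx³ + dx² + ex + p; the 6 given values yield a linear system in the 6 coefficients.
Solving, the top 2 coefficients vanish, and u(x) = -x³ - 5x² - 6x - 3.
Then u(-4) = 5.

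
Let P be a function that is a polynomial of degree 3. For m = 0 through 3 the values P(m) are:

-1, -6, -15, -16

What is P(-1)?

Write P(m) = am³ + bm² + cm + d; the 4 given values yield a linear system in the 4 coefficients.
Solving, P(m) = 2m³ - 8m² + m - 1.
Then P(-1) = -12.

-12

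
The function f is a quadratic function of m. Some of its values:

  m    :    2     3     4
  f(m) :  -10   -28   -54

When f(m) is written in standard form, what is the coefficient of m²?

Write f(m) = am² + bm + c; the 3 given values yield a linear system in the 3 coefficients.
Solving, f(m) = -4m² + 2m + 2.
The coefficient of m² is -4.

-4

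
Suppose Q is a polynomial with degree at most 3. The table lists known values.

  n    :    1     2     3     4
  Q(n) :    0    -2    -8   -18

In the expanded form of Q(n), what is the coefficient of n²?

-2

First differences: -2, -6, -10. Second differences: -4, -4.
Level-2 differences are constant, so Q has degree 2.
Fitting a degree-2 polynomial gives Q(n) = -2n² + 4n - 2.
The coefficient of n² is -2.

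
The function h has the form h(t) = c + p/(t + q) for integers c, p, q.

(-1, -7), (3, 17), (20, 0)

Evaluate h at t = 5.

(h(t) − c)(t + q) = p for each data point; the three points give a linear system in c and q, then p follows.
Solving: c = -1, q = -2, p = 18, so h(t) = -1 + 18/(t − 2).
Then h(5) = -1 + 18/3 = 5.

5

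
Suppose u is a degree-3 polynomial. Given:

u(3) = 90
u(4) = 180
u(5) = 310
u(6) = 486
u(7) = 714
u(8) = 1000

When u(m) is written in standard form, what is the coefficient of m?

-3

Write u(m) = am³ + bm² + cm + d; the 6 given values yield a linear system in the 4 coefficients.
Solving, u(m) = m³ + 8m² - 3m.
The coefficient of m is -3.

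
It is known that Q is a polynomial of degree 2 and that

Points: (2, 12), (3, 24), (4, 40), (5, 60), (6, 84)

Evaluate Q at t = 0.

First differences: 12, 16, 20, 24. Second differences: 4, 4, 4.
Level-2 differences are constant, so Q has degree 2.
Fitting a degree-2 polynomial gives Q(t) = 2t² + 2t.
Then Q(0) = 0.

0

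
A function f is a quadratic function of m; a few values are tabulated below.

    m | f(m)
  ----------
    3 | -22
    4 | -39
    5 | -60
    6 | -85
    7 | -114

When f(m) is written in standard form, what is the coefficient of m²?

-2

First differences: -17, -21, -25, -29. Second differences: -4, -4, -4.
Level-2 differences are constant, so f has degree 2.
Fitting a degree-2 polynomial gives f(m) = -2m² - 3m + 5.
The coefficient of m² is -2.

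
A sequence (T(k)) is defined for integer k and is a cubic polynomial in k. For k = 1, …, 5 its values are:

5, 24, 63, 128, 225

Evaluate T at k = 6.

First differences: 19, 39, 65, 97. Second differences: 20, 26, 32. Third differences: 6, 6.
Level-3 differences are constant, so T has degree 3.
Fitting a degree-3 polynomial gives T(k) = k³ + 4k².
Then T(6) = 360.

360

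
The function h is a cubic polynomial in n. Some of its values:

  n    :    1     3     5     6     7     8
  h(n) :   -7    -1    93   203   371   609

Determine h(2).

Write h(n) = an³ + bn² + cn + d; the 6 given values yield a linear system in the 4 coefficients.
Solving, h(n) = 2n³ - 7n² + 5n - 7.
Then h(2) = -9.

-9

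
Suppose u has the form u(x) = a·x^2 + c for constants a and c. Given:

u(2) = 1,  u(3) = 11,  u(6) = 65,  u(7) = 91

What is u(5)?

From u(2) = 1 and u(3) = 11: 4a + c = 1 and 9a + c = 11.
Subtracting: 5a = 10, so a = 2; then c = 1 − 2·4 = -7.
So u(x) = 2x² − 7, and u(5) = 43.

43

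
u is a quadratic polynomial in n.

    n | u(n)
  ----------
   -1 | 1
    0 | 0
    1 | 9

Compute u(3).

57

Write u(n) = an² + bn + c; the 3 given values yield a linear system in the 3 coefficients.
Solving, u(n) = 5n² + 4n.
Then u(3) = 57.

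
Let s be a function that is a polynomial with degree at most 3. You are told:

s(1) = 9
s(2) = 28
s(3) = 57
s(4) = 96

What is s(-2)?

First differences: 19, 29, 39. Second differences: 10, 10.
Level-2 differences are constant, so s has degree 2.
Fitting a degree-2 polynomial gives s(m) = 5m² + 4m.
Then s(-2) = 12.

12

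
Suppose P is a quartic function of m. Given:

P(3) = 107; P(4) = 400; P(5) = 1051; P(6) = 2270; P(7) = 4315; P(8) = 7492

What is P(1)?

-5

First differences: 293, 651, 1219, 2045, 3177. Second differences: 358, 568, 826, 1132. Third differences: 210, 258, 306. Fourth differences: 48, 48.
Level-4 differences are constant, so P has degree 4.
Fitting a degree-4 polynomial gives P(m) = 2m^4 - m³ - 3m² + m - 4.
Then P(1) = -5.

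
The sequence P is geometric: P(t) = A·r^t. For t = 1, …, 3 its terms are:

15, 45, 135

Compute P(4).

405

Consecutive ratio: 45/15 = 3, and 135/45 = 3, so r = 3.
Then A·3^1 = 15 gives A = 5, and P(t) = 5·3^t.
P(4) = 5·3^4 = 405.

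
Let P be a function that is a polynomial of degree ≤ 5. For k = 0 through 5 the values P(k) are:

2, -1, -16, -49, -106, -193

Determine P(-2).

-4

Write P(k) = ak^5 + bk^4 + ck³ + dk² + ek + p; the 6 given values yield a linear system in the 6 coefficients.
Solving, the top 2 coefficients vanish, and P(k) = -k³ - 3k² + k + 2.
Then P(-2) = -4.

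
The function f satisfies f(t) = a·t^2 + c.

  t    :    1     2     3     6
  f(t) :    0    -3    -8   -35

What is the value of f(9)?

From f(1) = 0 and f(2) = -3: 1a + c = 0 and 4a + c = -3.
Subtracting: 3a = -3, so a = -1; then c = 0 − (-1)·1 = 1.
So f(t) = -1t² + 1, and f(9) = -80.

-80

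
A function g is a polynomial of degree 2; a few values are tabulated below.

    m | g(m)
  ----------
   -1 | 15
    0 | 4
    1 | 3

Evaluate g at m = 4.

60

Write g(m) = am² + bm + c; the 3 given values yield a linear system in the 3 coefficients.
Solving, g(m) = 5m² - 6m + 4.
Then g(4) = 60.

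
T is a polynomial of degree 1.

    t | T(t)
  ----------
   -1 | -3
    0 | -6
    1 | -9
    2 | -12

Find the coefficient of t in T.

-3

First differences: -3, -3, -3.
Level-1 differences are constant, so T has degree 1.
Fitting a degree-1 polynomial gives T(t) = -3t - 6.
The coefficient of t is -3.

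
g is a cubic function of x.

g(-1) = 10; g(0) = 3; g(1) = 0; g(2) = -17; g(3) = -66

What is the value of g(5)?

-332

First differences: -7, -3, -17, -49. Second differences: 4, -14, -32. Third differences: -18, -18.
Level-3 differences are constant, so g has degree 3.
Fitting a degree-3 polynomial gives g(x) = -3x³ + 2x² - 2x + 3.
Then g(5) = -332.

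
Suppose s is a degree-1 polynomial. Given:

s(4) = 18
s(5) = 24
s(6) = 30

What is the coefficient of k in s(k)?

First differences: 6, 6.
Level-1 differences are constant, so s has degree 1.
Fitting a degree-1 polynomial gives s(k) = 6k - 6.
The coefficient of k is 6.

6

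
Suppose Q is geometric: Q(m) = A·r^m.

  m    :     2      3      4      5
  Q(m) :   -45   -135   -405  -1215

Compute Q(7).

Consecutive ratio: -135/(-45) = 3, and -405/(-135) = 3, so r = 3.
Then A·3^2 = -45 gives A = -5, and Q(m) = -5·3^m.
Q(7) = -5·3^7 = -10935.

-10935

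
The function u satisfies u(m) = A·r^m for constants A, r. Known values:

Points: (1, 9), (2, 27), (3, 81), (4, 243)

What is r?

Consecutive ratio: 27/9 = 3, and 81/27 = 3, so r = 3.
Then A·3^1 = 9 gives A = 3, and u(m) = 3·3^m.

3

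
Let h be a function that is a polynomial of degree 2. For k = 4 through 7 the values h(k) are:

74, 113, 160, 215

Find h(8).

278

First differences: 39, 47, 55. Second differences: 8, 8.
Level-2 differences are constant, so h has degree 2.
Fitting a degree-2 polynomial gives h(k) = 4k² + 3k - 2.
Then h(8) = 278.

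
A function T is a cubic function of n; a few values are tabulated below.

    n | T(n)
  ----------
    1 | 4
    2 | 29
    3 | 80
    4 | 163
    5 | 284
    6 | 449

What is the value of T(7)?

664

Write T(n) = an³ + bn² + cn + d; the 6 given values yield a linear system in the 4 coefficients.
Solving, T(n) = n³ + 7n² - 3n - 1.
Then T(7) = 664.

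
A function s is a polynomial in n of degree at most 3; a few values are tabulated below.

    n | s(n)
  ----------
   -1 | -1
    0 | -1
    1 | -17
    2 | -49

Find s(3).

-97

First differences: 0, -16, -32. Second differences: -16, -16.
Level-2 differences are constant, so s has degree 2.
Fitting a degree-2 polynomial gives s(n) = -8n² - 8n - 1.
Then s(3) = -97.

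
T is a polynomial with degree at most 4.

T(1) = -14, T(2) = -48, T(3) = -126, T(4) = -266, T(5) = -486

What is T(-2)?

4

First differences: -34, -78, -140, -220. Second differences: -44, -62, -80. Third differences: -18, -18.
Level-3 differences are constant, so T has degree 3.
Fitting a degree-3 polynomial gives T(t) = -3t³ - 4t² - t - 6.
Then T(-2) = 4.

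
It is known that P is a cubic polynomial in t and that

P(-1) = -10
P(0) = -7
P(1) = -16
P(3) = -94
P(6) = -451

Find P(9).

Write P(t) = at³ + bt² + ct + d; the 5 given values yield a linear system in the 4 coefficients.
Solving, P(t) = -t³ - 6t² - 2t - 7.
Then P(9) = -1240.

-1240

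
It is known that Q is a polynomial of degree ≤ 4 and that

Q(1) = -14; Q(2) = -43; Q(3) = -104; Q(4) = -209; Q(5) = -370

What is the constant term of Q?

Write Q(n) = an^4 + bn³ + cn² + dn + e; the 5 given values yield a linear system in the 5 coefficients.
Solving, the leading coefficient vanishes, and Q(n) = -2n³ - 4n² - 3n - 5.
The constant term is Q(0) = -5.

-5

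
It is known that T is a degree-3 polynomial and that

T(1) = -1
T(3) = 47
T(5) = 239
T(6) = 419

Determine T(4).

Write T(t) = at³ + bt² + ct + d; the 4 given values yield a linear system in the 4 coefficients.
Solving, T(t) = 2t³ - 2t - 1.
Then T(4) = 119.

119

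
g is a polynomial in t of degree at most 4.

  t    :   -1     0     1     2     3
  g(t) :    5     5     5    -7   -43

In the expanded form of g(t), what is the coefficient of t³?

-2

First differences: 0, 0, -12, -36. Second differences: 0, -12, -24. Third differences: -12, -12.
Level-3 differences are constant, so g has degree 3.
Fitting a degree-3 polynomial gives g(t) = -2t³ + 2t + 5.
The coefficient of t³ is -2.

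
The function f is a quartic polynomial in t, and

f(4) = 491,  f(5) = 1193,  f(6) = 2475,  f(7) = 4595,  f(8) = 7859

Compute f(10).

19283

Write f(t) = at^4 + bt³ + ct² + dt + e; the 5 given values yield a linear system in the 5 coefficients.
Solving, f(t) = 2t^4 - t³ + 3t² - 2t + 3.
Then f(10) = 19283.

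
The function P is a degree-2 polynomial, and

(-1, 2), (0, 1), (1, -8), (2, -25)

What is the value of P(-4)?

-43

First differences: -1, -9, -17. Second differences: -8, -8.
Level-2 differences are constant, so P has degree 2.
Fitting a degree-2 polynomial gives P(x) = -4x² - 5x + 1.
Then P(-4) = -43.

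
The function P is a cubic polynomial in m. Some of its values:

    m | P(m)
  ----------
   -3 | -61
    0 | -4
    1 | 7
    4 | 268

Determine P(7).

1249

Write P(m) = am³ + bm² + cm + d; the 4 given values yield a linear system in the 4 coefficients.
Solving, P(m) = 3m³ + 4m² + 4m - 4.
Then P(7) = 1249.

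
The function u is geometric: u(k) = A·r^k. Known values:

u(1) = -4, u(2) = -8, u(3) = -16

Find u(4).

-32

Consecutive ratio: -8/(-4) = 2, and -16/(-8) = 2, so r = 2.
Then A·2^1 = -4 gives A = -2, and u(k) = -2·2^k.
u(4) = -2·2^4 = -32.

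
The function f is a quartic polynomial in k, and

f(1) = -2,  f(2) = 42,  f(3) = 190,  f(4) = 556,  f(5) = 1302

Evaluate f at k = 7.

Write f(k) = ak^4 + bk³ + ck² + dk + e; the 5 given values yield a linear system in the 5 coefficients.
Solving, f(k) = 2k^4 - k³ + 8k² - 3k - 8.
Then f(7) = 4822.

4822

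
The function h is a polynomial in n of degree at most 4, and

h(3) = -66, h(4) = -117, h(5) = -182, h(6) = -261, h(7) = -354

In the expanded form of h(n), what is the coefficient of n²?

-7

First differences: -51, -65, -79, -93. Second differences: -14, -14, -14.
Level-2 differences are constant, so h has degree 2.
Fitting a degree-2 polynomial gives h(n) = -7n² - 2n + 3.
The coefficient of n² is -7.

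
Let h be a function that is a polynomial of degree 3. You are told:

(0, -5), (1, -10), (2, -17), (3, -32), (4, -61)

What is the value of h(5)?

-110

Write h(n) = an³ + bn² + cn + d; the 5 given values yield a linear system in the 4 coefficients.
Solving, h(n) = -n³ + 2n² - 6n - 5.
Then h(5) = -110.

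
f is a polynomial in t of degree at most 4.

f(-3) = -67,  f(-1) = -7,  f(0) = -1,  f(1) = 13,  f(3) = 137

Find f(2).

53

Write f(t) = at^4 + bt³ + ct² + dt + e; the 5 given values yield a linear system in the 5 coefficients.
Solving, the leading coefficient vanishes, and f(t) = 3t³ + 4t² + 7t - 1.
Then f(2) = 53.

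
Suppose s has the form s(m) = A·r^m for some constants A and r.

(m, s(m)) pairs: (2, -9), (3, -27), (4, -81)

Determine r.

Consecutive ratio: -27/(-9) = 3, and -81/(-27) = 3, so r = 3.
Then A·3^2 = -9 gives A = -1, and s(m) = -1·3^m.

3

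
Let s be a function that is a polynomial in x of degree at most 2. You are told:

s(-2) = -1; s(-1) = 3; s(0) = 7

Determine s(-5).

First differences: 4, 4.
Level-1 differences are constant, so s has degree 1.
Fitting a degree-1 polynomial gives s(x) = 4x + 7.
Then s(-5) = -13.

-13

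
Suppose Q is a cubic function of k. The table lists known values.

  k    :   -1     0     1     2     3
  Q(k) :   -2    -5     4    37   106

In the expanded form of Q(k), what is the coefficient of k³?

Write Q(k) = ak³ + bk² + ck + d; the 5 given values yield a linear system in the 4 coefficients.
Solving, Q(k) = 2k³ + 6k² + k - 5.
The coefficient of k³ is 2.

2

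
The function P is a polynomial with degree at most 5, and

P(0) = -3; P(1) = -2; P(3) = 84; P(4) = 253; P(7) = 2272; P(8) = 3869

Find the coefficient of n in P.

Write P(n) = an^5 + bn^4 + cn³ + dn² + en + p; the 6 given values yield a linear system in the 6 coefficients.
Solving, the leading coefficient vanishes, and P(n) = n^4 - n³ + 5n² - 4n - 3.
The coefficient of n is -4.

-4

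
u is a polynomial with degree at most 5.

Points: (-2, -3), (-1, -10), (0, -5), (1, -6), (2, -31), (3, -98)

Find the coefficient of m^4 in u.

0

First differences: -7, 5, -1, -25, -67. Second differences: 12, -6, -24, -42. Third differences: -18, -18, -18.
Level-3 differences are constant, so u has degree 3.
Fitting a degree-3 polynomial gives u(m) = -3m³ - 3m² + 5m - 5.
The coefficient of m^4 is 0.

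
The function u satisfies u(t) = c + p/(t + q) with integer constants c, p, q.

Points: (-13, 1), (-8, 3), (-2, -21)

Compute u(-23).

(u(t) − c)(t + q) = p for each data point; the three points give a linear system in c and q, then p follows.
Solving: c = -1, q = 3, p = -20, so u(t) = -1 − 20/(t + 3).
Then u(-23) = -1 − 20/(-20) = 0.

0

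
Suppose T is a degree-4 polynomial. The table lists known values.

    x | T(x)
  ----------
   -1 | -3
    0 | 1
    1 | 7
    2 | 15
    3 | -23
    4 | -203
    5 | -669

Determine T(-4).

-723

First differences: 4, 6, 8, -38, -180, -466. Second differences: 2, 2, -46, -142, -286. Third differences: 0, -48, -96, -144. Fourth differences: -48, -48, -48.
Level-4 differences are constant, so T has degree 4.
Fitting a degree-4 polynomial gives T(x) = -2x^4 + 4x³ + 3x² + x + 1.
Then T(-4) = -723.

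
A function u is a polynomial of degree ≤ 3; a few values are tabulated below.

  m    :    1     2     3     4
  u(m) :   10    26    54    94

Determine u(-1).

14

Write u(m) = am³ + bm² + cm + d; the 4 given values yield a linear system in the 4 coefficients.
Solving, the leading coefficient vanishes, and u(m) = 6m² - 2m + 6.
Then u(-1) = 14.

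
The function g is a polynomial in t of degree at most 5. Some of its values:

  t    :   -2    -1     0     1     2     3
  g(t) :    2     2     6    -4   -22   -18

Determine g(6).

First differences: 0, 4, -10, -18, 4. Second differences: 4, -14, -8, 22. Third differences: -18, 6, 30. Fourth differences: 24, 24.
Level-4 differences are constant, so g has degree 4.
Fitting a degree-4 polynomial gives g(t) = t^4 - t³ - 8t² - 2t + 6.
Then g(6) = 786.

786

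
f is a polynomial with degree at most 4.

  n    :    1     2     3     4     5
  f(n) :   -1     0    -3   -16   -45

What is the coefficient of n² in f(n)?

4

First differences: 1, -3, -13, -29. Second differences: -4, -10, -16. Third differences: -6, -6.
Level-3 differences are constant, so f has degree 3.
Fitting a degree-3 polynomial gives f(n) = -n³ + 4n² - 4n.
The coefficient of n² is 4.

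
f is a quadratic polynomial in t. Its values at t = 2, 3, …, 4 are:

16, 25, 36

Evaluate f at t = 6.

64

Write f(t) = at² + bt + c; the 3 given values yield a linear system in the 3 coefficients.
Solving, f(t) = t² + 4t + 4.
Then f(6) = 64.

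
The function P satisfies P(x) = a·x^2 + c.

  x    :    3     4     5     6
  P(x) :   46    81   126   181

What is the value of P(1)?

From P(3) = 46 and P(4) = 81: 9a + c = 46 and 16a + c = 81.
Subtracting: 7a = 35, so a = 5; then c = 46 − 5·9 = 1.
So P(x) = 5x² + 1, and P(1) = 6.

6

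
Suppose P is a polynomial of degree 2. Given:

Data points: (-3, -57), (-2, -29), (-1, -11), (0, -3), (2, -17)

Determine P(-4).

Write P(m) = am² + bm + c; the 5 given values yield a linear system in the 3 coefficients.
Solving, P(m) = -5m² + 3m - 3.
Then P(-4) = -95.

-95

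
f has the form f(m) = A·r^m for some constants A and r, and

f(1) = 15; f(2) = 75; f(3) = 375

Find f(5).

Consecutive ratio: 75/15 = 5, and 375/75 = 5, so r = 5.
Then A·5^1 = 15 gives A = 3, and f(m) = 3·5^m.
f(5) = 3·5^5 = 9375.

9375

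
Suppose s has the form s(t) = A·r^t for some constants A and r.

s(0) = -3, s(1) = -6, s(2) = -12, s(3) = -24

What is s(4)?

Consecutive ratio: -6/(-3) = 2, and -12/(-6) = 2, so r = 2.
Then A·2^0 = -3 gives A = -3, and s(t) = -3·2^t.
s(4) = -3·2^4 = -48.

-48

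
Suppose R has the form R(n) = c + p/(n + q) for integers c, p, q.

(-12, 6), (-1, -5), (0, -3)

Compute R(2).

-1

(R(n) − c)(n + q) = p for each data point; the three points give a linear system in c and q, then p follows.
Solving: c = 3, q = 4, p = -24, so R(n) = 3 − 24/(n + 4).
Then R(2) = 3 − 24/6 = -1.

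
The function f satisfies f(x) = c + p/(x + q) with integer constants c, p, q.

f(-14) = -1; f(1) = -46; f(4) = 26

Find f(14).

6

(f(x) − c)(x + q) = p for each data point; the three points give a linear system in c and q, then p follows.
Solving: c = 2, q = -2, p = 48, so f(x) = 2 + 48/(x − 2).
Then f(14) = 2 + 48/12 = 6.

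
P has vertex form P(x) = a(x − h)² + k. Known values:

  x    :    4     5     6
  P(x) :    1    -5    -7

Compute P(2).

25

First differences -6, -2; second difference 4 = 2a, so a = 2.
Expanding, the x-coefficient is −2ah = -4h; matching it to the data gives h = 6, and then k = -7.
So P(x) = 2(x − 6)² − 7.
P(2) = 2·(-4)² − 7 = 25.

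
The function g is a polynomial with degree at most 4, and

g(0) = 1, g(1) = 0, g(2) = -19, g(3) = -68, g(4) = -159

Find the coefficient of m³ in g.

First differences: -1, -19, -49, -91. Second differences: -18, -30, -42. Third differences: -12, -12.
Level-3 differences are constant, so g has degree 3.
Fitting a degree-3 polynomial gives g(m) = -2m³ - 3m² + 4m + 1.
The coefficient of m³ is -2.

-2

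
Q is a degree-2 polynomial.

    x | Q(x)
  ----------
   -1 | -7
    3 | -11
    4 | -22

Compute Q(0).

-2

Write Q(x) = ax² + bx + c; the 3 given values yield a linear system in the 3 coefficients.
Solving, Q(x) = -2x² + 3x - 2.
Then Q(0) = -2.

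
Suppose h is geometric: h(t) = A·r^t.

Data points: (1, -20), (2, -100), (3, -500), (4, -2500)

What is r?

5

Consecutive ratio: -100/(-20) = 5, and -500/(-100) = 5, so r = 5.
Then A·5^1 = -20 gives A = -4, and h(t) = -4·5^t.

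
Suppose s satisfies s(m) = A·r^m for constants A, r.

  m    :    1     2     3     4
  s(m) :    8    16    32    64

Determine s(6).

Consecutive ratio: 16/8 = 2, and 32/16 = 2, so r = 2.
Then A·2^1 = 8 gives A = 4, and s(m) = 4·2^m.
s(6) = 4·2^6 = 256.

256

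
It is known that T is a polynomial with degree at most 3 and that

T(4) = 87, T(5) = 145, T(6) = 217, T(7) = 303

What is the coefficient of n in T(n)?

First differences: 58, 72, 86. Second differences: 14, 14.
Level-2 differences are constant, so T has degree 2.
Fitting a degree-2 polynomial gives T(n) = 7n² - 5n - 5.
The coefficient of n is -5.

-5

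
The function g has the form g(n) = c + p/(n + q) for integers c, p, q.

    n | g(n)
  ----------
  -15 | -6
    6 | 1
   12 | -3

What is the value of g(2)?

-23

(g(n) − c)(n + q) = p for each data point; the three points give a linear system in c and q, then p follows.
Solving: c = -5, q = -3, p = 18, so g(n) = -5 + 18/(n − 3).
Then g(2) = -5 + 18/(-1) = -23.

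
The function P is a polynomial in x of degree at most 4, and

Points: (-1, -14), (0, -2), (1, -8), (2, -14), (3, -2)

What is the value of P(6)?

Write P(x) = ax^4 + bx³ + cx² + dx + e; the 5 given values yield a linear system in the 5 coefficients.
Solving, the leading coefficient vanishes, and P(x) = 3x³ - 9x² - 2.
Then P(6) = 322.

322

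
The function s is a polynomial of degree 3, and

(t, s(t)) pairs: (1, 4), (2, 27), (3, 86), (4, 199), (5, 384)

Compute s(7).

1042

First differences: 23, 59, 113, 185. Second differences: 36, 54, 72. Third differences: 18, 18.
Level-3 differences are constant, so s has degree 3.
Fitting a degree-3 polynomial gives s(t) = 3t³ + 2t - 1.
Then s(7) = 1042.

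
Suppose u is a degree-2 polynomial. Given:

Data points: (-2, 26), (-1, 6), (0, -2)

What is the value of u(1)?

2

Write u(t) = at² + bt + c; the 3 given values yield a linear system in the 3 coefficients.
Solving, u(t) = 6t² - 2t - 2.
Then u(1) = 2.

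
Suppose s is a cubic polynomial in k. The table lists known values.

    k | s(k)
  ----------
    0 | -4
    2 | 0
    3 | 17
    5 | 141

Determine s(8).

732

Write s(k) = ak³ + bk² + ck + d; the 4 given values yield a linear system in the 4 coefficients.
Solving, s(k) = 2k³ - 5k² + 4k - 4.
Then s(8) = 732.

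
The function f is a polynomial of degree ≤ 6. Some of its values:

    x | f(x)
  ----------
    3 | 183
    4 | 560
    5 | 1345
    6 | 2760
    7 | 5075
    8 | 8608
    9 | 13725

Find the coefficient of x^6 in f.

First differences: 377, 785, 1415, 2315, 3533, 5117. Second differences: 408, 630, 900, 1218, 1584. Third differences: 222, 270, 318, 366. Fourth differences: 48, 48, 48.
Level-4 differences are constant, so f has degree 4.
Fitting a degree-4 polynomial gives f(x) = 2x^4 + x³ - 2x² + 4x.
The coefficient of x^6 is 0.

0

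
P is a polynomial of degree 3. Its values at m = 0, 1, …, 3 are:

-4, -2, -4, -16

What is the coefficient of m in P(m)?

2

Write P(m) = am³ + bm² + cm + d; the 4 given values yield a linear system in the 4 coefficients.
Solving, P(m) = -m³ + m² + 2m - 4.
The coefficient of m is 2.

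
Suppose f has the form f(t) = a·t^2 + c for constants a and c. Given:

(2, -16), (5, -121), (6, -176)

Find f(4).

-76

From f(2) = -16 and f(5) = -121: 4a + c = -16 and 25a + c = -121.
Subtracting: 21a = -105, so a = -5; then c = -16 − (-5)·4 = 4.
So f(t) = -5t² + 4, and f(4) = -76.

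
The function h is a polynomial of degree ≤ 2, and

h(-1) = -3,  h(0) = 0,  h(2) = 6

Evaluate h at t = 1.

3

Write h(t) = at² + bt + c; the 3 given values yield a linear system in the 3 coefficients.
Solving, the leading coefficient vanishes, and h(t) = 3t.
Then h(1) = 3.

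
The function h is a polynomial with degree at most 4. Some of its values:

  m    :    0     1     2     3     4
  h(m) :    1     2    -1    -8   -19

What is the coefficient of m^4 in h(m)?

First differences: 1, -3, -7, -11. Second differences: -4, -4, -4.
Level-2 differences are constant, so h has degree 2.
Fitting a degree-2 polynomial gives h(m) = -2m² + 3m + 1.
The coefficient of m^4 is 0.

0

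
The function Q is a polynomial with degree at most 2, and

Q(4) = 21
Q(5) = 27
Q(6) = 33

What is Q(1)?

Write Q(t) = at² + bt + c; the 3 given values yield a linear system in the 3 coefficients.
Solving, the leading coefficient vanishes, and Q(t) = 6t - 3.
Then Q(1) = 3.

3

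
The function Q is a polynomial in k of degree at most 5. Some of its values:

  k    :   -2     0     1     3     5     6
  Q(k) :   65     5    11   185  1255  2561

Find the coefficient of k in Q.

Write Q(k) = ak^5 + bk^4 + ck³ + dk² + ek + p; the 6 given values yield a linear system in the 6 coefficients.
Solving, the leading coefficient vanishes, and Q(k) = 2k^4 - k³ + 5k² + 5.
The coefficient of k is 0.

0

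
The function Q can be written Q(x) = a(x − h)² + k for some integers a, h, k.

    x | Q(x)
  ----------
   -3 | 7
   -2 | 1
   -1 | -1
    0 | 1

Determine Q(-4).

First differences -6, -2, 2; second difference 4 = 2a, so a = 2.
Expanding, the x-coefficient is −2ah = -4h; matching it to the data gives h = -1, and then k = -1.
So Q(x) = 2(x + 1)² − 1.
Q(-4) = 2·(-3)² − 1 = 17.

17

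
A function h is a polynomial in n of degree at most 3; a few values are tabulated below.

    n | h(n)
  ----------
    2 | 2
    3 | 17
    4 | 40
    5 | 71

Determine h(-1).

5

First differences: 15, 23, 31. Second differences: 8, 8.
Level-2 differences are constant, so h has degree 2.
Fitting a degree-2 polynomial gives h(n) = 4n² - 5n - 4.
Then h(-1) = 5.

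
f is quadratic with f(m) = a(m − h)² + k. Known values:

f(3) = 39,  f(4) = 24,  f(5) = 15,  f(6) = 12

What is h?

First differences -15, -9, -3; second difference 6 = 2a, so a = 3.
Expanding, the m-coefficient is −2ah = -6h; matching it to the data gives h = 6, and then k = 12.
So f(m) = 3(m − 6)² + 12.
Hence h = 6.

6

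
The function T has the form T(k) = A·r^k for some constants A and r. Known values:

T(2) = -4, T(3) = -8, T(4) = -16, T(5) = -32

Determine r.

2

Consecutive ratio: -8/(-4) = 2, and -16/(-8) = 2, so r = 2.
Then A·2^2 = -4 gives A = -1, and T(k) = -1·2^k.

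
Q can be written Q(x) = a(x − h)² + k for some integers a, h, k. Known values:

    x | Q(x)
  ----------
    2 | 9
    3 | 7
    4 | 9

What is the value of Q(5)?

First differences -2, 2; second difference 4 = 2a, so a = 2.
Expanding, the x-coefficient is −2ah = -4h; matching it to the data gives h = 3, and then k = 7.
So Q(x) = 2(x − 3)² + 7.
Q(5) = 2·2² + 7 = 15.

15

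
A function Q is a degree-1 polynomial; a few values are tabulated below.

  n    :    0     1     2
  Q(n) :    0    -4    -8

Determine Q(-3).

12

First differences: -4, -4.
Level-1 differences are constant, so Q has degree 1.
Fitting a degree-1 polynomial gives Q(n) = -4n.
Then Q(-3) = 12.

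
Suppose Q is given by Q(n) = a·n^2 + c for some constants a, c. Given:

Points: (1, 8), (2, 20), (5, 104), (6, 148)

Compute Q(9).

From Q(1) = 8 and Q(2) = 20: 1a + c = 8 and 4a + c = 20.
Subtracting: 3a = 12, so a = 4; then c = 8 − 4·1 = 4.
So Q(n) = 4n² + 4, and Q(9) = 328.

328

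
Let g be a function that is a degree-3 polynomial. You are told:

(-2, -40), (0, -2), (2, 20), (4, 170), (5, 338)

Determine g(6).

592

Write g(m) = am³ + bm² + cm + d; the 5 given values yield a linear system in the 4 coefficients.
Solving, g(m) = 3m³ - 2m² + 3m - 2.
Then g(6) = 592.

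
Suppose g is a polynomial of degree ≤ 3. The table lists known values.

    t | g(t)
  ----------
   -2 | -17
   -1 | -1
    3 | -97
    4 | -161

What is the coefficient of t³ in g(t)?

Write g(t) = at³ + bt² + ct + d; the 4 given values yield a linear system in the 4 coefficients.
Solving, the leading coefficient vanishes, and g(t) = -8t² - 8t - 1.
The coefficient of t³ is 0.

0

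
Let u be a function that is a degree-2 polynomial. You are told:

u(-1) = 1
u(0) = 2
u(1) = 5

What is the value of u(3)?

Write u(k) = ak² + bk + c; the 3 given values yield a linear system in the 3 coefficients.
Solving, u(k) = k² + 2k + 2.
Then u(3) = 17.

17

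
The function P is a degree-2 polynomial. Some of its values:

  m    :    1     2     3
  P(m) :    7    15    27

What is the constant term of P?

Write P(m) = am² + bm + c; the 3 given values yield a linear system in the 3 coefficients.
Solving, P(m) = 2m² + 2m + 3.
The constant term is P(0) = 3.

3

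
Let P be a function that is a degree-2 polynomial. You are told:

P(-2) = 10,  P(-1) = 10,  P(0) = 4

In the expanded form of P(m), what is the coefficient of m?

Write P(m) = am² + bm + c; the 3 given values yield a linear system in the 3 coefficients.
Solving, P(m) = -3m² - 9m + 4.
The coefficient of m is -9.

-9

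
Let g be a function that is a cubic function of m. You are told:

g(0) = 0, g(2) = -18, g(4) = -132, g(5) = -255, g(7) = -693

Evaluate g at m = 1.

-3

Write g(m) = am³ + bm² + cm + d; the 5 given values yield a linear system in the 4 coefficients.
Solving, g(m) = -2m³ - m.
Then g(1) = -3.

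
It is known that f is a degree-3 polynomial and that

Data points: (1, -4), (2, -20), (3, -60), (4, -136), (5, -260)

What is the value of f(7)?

Write f(m) = am³ + bm² + cm + d; the 5 given values yield a linear system in the 4 coefficients.
Solving, f(m) = -2m³ - 2m.
Then f(7) = -700.

-700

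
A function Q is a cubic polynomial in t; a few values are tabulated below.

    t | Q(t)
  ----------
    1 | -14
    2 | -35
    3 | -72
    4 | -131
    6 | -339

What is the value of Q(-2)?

Write Q(t) = at³ + bt² + ct + d; the 5 given values yield a linear system in the 4 coefficients.
Solving, Q(t) = -t³ - 2t² - 8t - 3.
Then Q(-2) = 13.

13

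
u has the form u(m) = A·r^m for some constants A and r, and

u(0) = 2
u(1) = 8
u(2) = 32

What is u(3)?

Consecutive ratio: 8/2 = 4, and 32/8 = 4, so r = 4.
Then A·4^0 = 2 gives A = 2, and u(m) = 2·4^m.
u(3) = 2·4^3 = 128.

128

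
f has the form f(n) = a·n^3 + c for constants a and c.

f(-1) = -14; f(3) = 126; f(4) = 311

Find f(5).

616

From f(-1) = -14 and f(3) = 126: -1a + c = -14 and 27a + c = 126.
Subtracting: 28a = 140, so a = 5; then c = -14 − 5·(-1) = -9.
So f(n) = 5n³ − 9, and f(5) = 616.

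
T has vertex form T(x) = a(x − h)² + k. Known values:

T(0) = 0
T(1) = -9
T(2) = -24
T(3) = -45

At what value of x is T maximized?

First differences -9, -15, -21; second difference -6 = 2a, so a = -3.
Expanding, the x-coefficient is −2ah = 6h; matching it to the data gives h = -1, and then k = 3.
So T(x) = -3(x + 1)² + 3.
Hence h = -1.

-1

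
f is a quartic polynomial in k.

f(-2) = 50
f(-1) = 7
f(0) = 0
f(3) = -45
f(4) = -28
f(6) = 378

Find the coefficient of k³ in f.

-4

Write f(k) = ak^4 + bk³ + ck² + dk + e; the 6 given values yield a linear system in the 5 coefficients.
Solving, f(k) = k^4 - 4k³ - k² - 3k.
The coefficient of k³ is -4.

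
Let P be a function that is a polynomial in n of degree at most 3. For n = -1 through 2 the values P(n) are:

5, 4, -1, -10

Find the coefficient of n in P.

First differences: -1, -5, -9. Second differences: -4, -4.
Level-2 differences are constant, so P has degree 2.
Fitting a degree-2 polynomial gives P(n) = -2n² - 3n + 4.
The coefficient of n is -3.

-3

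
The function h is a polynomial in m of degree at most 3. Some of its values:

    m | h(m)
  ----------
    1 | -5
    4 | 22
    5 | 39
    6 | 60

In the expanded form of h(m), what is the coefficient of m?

-1

Write h(m) = am³ + bm² + cm + d; the 4 given values yield a linear system in the 4 coefficients.
Solving, the leading coefficient vanishes, and h(m) = 2m² - m - 6.
The coefficient of m is -1.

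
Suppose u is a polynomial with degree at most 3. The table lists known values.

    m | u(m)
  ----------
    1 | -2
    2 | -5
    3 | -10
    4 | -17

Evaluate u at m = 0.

-1

First differences: -3, -5, -7. Second differences: -2, -2.
Level-2 differences are constant, so u has degree 2.
Fitting a degree-2 polynomial gives u(m) = -m² - 1.
Then u(0) = -1.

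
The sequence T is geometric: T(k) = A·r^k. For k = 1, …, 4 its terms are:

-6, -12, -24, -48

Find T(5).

Consecutive ratio: -12/(-6) = 2, and -24/(-12) = 2, so r = 2.
Then A·2^1 = -6 gives A = -3, and T(k) = -3·2^k.
T(5) = -3·2^5 = -96.

-96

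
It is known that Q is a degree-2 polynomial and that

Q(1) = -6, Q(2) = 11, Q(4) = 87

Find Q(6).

219

Write Q(m) = am² + bm + c; the 3 given values yield a linear system in the 3 coefficients.
Solving, Q(m) = 7m² - 4m - 9.
Then Q(6) = 219.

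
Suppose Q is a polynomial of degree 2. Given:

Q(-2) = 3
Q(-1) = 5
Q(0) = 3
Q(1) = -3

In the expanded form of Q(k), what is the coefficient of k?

-4

First differences: 2, -2, -6. Second differences: -4, -4.
Level-2 differences are constant, so Q has degree 2.
Fitting a degree-2 polynomial gives Q(k) = -2k² - 4k + 3.
The coefficient of k is -4.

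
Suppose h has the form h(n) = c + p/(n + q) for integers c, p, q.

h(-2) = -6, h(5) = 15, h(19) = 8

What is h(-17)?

(h(n) − c)(n + q) = p for each data point; the three points give a linear system in c and q, then p follows.
Solving: c = 6, q = -1, p = 36, so h(n) = 6 + 36/(n − 1).
Then h(-17) = 6 + 36/(-18) = 4.

4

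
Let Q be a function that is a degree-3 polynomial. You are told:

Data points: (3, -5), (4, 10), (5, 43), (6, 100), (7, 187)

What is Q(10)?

688

First differences: 15, 33, 57, 87. Second differences: 18, 24, 30. Third differences: 6, 6.
Level-3 differences are constant, so Q has degree 3.
Fitting a degree-3 polynomial gives Q(m) = m³ - 3m² - m - 2.
Then Q(10) = 688.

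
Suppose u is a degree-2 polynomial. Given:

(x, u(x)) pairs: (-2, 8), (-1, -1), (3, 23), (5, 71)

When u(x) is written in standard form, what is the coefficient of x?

0

Write u(x) = ax² + bx + c; the 4 given values yield a linear system in the 3 coefficients.
Solving, u(x) = 3x² - 4.
The coefficient of x is 0.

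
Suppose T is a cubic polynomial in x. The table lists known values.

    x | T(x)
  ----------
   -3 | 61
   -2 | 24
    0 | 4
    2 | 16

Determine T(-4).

Write T(x) = ax³ + bx² + cx + d; the 4 given values yield a linear system in the 4 coefficients.
Solving, T(x) = -x³ + 4x² + 2x + 4.
Then T(-4) = 124.

124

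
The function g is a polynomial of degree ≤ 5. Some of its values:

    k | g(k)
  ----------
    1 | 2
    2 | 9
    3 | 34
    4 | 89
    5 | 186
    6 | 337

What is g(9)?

Write g(k) = ak^5 + bk^4 + ck³ + dk² + ek + p; the 6 given values yield a linear system in the 6 coefficients.
Solving, the top 2 coefficients vanish, and g(k) = 2k³ - 3k² + 2k + 1.
Then g(9) = 1234.

1234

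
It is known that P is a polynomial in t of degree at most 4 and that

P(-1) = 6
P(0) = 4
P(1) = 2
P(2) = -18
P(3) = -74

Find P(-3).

82

First differences: -2, -2, -20, -56. Second differences: 0, -18, -36. Third differences: -18, -18.
Level-3 differences are constant, so P has degree 3.
Fitting a degree-3 polynomial gives P(t) = -3t³ + t + 4.
Then P(-3) = 82.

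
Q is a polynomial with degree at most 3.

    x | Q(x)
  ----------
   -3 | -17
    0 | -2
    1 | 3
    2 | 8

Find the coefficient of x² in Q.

Write Q(x) = ax³ + bx² + cx + d; the 4 given values yield a linear system in the 4 coefficients.
Solving, the top 2 coefficients vanish, and Q(x) = 5x - 2.
The coefficient of x² is 0.

0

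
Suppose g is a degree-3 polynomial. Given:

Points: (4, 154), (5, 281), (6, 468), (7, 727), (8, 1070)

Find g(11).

2723

First differences: 127, 187, 259, 343. Second differences: 60, 72, 84. Third differences: 12, 12.
Level-3 differences are constant, so g has degree 3.
Fitting a degree-3 polynomial gives g(k) = 2k³ + 5k + 6.
Then g(11) = 2723.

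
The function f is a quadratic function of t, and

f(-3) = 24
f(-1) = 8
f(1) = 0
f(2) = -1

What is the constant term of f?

Write f(t) = at² + bt + c; the 4 given values yield a linear system in the 3 coefficients.
Solving, f(t) = t² - 4t + 3.
The constant term is f(0) = 3.

3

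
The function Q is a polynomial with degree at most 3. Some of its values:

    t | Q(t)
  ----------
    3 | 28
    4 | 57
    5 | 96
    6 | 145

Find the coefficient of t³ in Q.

First differences: 29, 39, 49. Second differences: 10, 10.
Level-2 differences are constant, so Q has degree 2.
Fitting a degree-2 polynomial gives Q(t) = 5t² - 6t + 1.
The coefficient of t³ is 0.

0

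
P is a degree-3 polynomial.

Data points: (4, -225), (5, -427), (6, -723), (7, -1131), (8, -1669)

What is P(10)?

First differences: -202, -296, -408, -538. Second differences: -94, -112, -130. Third differences: -18, -18.
Level-3 differences are constant, so P has degree 3.
Fitting a degree-3 polynomial gives P(k) = -3k³ - 2k² - k + 3.
Then P(10) = -3207.

-3207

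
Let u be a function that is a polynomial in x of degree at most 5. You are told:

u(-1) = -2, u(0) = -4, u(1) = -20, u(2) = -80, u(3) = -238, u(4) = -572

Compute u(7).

First differences: -2, -16, -60, -158, -334. Second differences: -14, -44, -98, -176. Third differences: -30, -54, -78. Fourth differences: -24, -24.
Level-4 differences are constant, so u has degree 4.
Fitting a degree-4 polynomial gives u(x) = -x^4 - 3x³ - 6x² - 6x - 4.
Then u(7) = -3770.

-3770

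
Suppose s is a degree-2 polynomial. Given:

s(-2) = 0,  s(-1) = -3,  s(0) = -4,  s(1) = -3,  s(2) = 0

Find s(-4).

First differences: -3, -1, 1, 3. Second differences: 2, 2, 2.
Level-2 differences are constant, so s has degree 2.
Fitting a degree-2 polynomial gives s(t) = t² - 4.
Then s(-4) = 12.

12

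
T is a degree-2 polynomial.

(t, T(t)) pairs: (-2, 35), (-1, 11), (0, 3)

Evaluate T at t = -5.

Write T(t) = at² + bt + c; the 3 given values yield a linear system in the 3 coefficients.
Solving, T(t) = 8t² + 3.
Then T(-5) = 203.

203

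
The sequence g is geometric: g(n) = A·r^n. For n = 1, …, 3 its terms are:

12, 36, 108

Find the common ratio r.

Consecutive ratio: 36/12 = 3, and 108/36 = 3, so r = 3.
Then A·3^1 = 12 gives A = 4, and g(n) = 4·3^n.

3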